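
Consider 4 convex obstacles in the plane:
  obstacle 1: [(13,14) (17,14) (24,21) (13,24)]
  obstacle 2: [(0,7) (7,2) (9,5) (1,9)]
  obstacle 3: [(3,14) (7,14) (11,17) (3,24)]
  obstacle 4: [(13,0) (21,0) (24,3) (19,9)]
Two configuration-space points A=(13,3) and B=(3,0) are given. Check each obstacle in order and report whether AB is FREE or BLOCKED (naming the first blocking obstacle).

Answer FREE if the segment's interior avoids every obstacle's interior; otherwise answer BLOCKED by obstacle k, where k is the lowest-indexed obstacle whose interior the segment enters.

FREE

Obstacle 1 [(13,14) (17,14) (24,21) (13,24)]:
  edge (13,14)–(17,14): clear
  edge (17,14)–(24,21): clear
  edge (24,21)–(13,24): clear
  edge (13,24)–(13,14): clear
  midpoint (8,3/2) outside
  → clear
Obstacle 2 [(0,7) (7,2) (9,5) (1,9)]:
  edge (0,7)–(7,2): clear
  edge (7,2)–(9,5): clear
  edge (9,5)–(1,9): clear
  edge (1,9)–(0,7): clear
  midpoint (8,3/2) outside
  → clear
Obstacle 3 [(3,14) (7,14) (11,17) (3,24)]:
  edge (3,14)–(7,14): clear
  edge (7,14)–(11,17): clear
  edge (11,17)–(3,24): clear
  edge (3,24)–(3,14): clear
  midpoint (8,3/2) outside
  → clear
Obstacle 4 [(13,0) (21,0) (24,3) (19,9)]:
  edge (13,0)–(21,0): clear
  edge (21,0)–(24,3): clear
  edge (24,3)–(19,9): clear
  edge (19,9)–(13,0): clear
  midpoint (8,3/2) outside
  → clear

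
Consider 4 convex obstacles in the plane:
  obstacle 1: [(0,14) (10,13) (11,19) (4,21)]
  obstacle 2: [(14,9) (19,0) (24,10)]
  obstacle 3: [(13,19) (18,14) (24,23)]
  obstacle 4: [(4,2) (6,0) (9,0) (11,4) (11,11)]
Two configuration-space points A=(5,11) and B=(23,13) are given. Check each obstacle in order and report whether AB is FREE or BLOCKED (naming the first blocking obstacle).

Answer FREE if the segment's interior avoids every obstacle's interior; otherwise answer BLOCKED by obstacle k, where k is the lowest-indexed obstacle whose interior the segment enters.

Obstacle 1 [(0,14) (10,13) (11,19) (4,21)]:
  edge (0,14)–(10,13): clear
  edge (10,13)–(11,19): clear
  edge (11,19)–(4,21): clear
  edge (4,21)–(0,14): clear
  midpoint (14,12) outside
  → clear
Obstacle 2 [(14,9) (19,0) (24,10)]:
  edge (14,9)–(19,0): clear
  edge (19,0)–(24,10): clear
  edge (24,10)–(14,9): clear
  midpoint (14,12) outside
  → clear
Obstacle 3 [(13,19) (18,14) (24,23)]:
  edge (13,19)–(18,14): clear
  edge (18,14)–(24,23): clear
  edge (24,23)–(13,19): clear
  midpoint (14,12) outside
  → clear
Obstacle 4 [(4,2) (6,0) (9,0) (11,4) (11,11)]:
  edge (4,2)–(6,0): clear
  edge (6,0)–(9,0): clear
  edge (9,0)–(11,4): clear
  edge (11,4)–(11,11): clear
  edge (11,11)–(4,2): clear
  midpoint (14,12) outside
  → clear

FREE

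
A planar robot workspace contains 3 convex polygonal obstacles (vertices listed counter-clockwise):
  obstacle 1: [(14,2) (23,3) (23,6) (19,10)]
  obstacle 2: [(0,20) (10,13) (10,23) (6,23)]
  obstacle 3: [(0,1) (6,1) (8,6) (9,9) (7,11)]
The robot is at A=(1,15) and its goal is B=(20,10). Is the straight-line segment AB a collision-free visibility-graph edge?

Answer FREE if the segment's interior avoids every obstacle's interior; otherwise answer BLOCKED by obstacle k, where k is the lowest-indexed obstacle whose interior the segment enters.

Obstacle 1 [(14,2) (23,3) (23,6) (19,10)]:
  edge (14,2)–(23,3): clear
  edge (23,3)–(23,6): clear
  edge (23,6)–(19,10): clear
  edge (19,10)–(14,2): clear
  midpoint (21/2,25/2) outside
  → clear
Obstacle 2 [(0,20) (10,13) (10,23) (6,23)]:
  edge (0,20)–(10,13): clear
  edge (10,13)–(10,23): clear
  edge (10,23)–(6,23): clear
  edge (6,23)–(0,20): clear
  midpoint (21/2,25/2) outside
  → clear
Obstacle 3 [(0,1) (6,1) (8,6) (9,9) (7,11)]:
  edge (0,1)–(6,1): clear
  edge (6,1)–(8,6): clear
  edge (8,6)–(9,9): clear
  edge (9,9)–(7,11): clear
  edge (7,11)–(0,1): clear
  midpoint (21/2,25/2) outside
  → clear

FREE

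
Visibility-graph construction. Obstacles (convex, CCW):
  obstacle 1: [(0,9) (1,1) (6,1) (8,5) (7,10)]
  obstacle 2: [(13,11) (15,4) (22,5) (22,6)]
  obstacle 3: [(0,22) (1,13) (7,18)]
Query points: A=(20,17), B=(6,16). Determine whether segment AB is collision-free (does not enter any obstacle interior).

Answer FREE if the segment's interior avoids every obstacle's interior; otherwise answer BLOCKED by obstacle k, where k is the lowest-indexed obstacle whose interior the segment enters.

FREE

Obstacle 1 [(0,9) (1,1) (6,1) (8,5) (7,10)]:
  edge (0,9)–(1,1): clear
  edge (1,1)–(6,1): clear
  edge (6,1)–(8,5): clear
  edge (8,5)–(7,10): clear
  edge (7,10)–(0,9): clear
  midpoint (13,33/2) outside
  → clear
Obstacle 2 [(13,11) (15,4) (22,5) (22,6)]:
  edge (13,11)–(15,4): clear
  edge (15,4)–(22,5): clear
  edge (22,5)–(22,6): clear
  edge (22,6)–(13,11): clear
  midpoint (13,33/2) outside
  → clear
Obstacle 3 [(0,22) (1,13) (7,18)]:
  edge (0,22)–(1,13): clear
  edge (1,13)–(7,18): clear
  edge (7,18)–(0,22): clear
  midpoint (13,33/2) outside
  → clear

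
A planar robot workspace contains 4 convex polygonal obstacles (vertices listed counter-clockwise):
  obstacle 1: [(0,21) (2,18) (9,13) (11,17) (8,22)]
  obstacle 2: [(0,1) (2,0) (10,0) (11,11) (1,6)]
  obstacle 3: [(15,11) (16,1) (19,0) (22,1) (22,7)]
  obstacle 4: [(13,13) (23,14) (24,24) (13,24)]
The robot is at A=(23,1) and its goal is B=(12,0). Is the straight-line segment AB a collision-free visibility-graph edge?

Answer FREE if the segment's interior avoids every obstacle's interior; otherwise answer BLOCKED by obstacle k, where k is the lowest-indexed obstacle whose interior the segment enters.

Obstacle 1 [(0,21) (2,18) (9,13) (11,17) (8,22)]:
  edge (0,21)–(2,18): clear
  edge (2,18)–(9,13): clear
  edge (9,13)–(11,17): clear
  edge (11,17)–(8,22): clear
  edge (8,22)–(0,21): clear
  midpoint (35/2,1/2) outside
  → clear
Obstacle 2 [(0,1) (2,0) (10,0) (11,11) (1,6)]:
  edge (0,1)–(2,0): clear
  edge (2,0)–(10,0): clear
  edge (10,0)–(11,11): clear
  edge (11,11)–(1,6): clear
  edge (1,6)–(0,1): clear
  midpoint (35/2,1/2) outside
  → clear
Obstacle 3 [(15,11) (16,1) (19,0) (22,1) (22,7)]:
  edge (15,11)–(16,1): clear
  edge (16,1)–(19,0): crosses AB
  edge (19,0)–(22,1): crosses AB
  edge (22,1)–(22,7): clear
  edge (22,7)–(15,11): clear
  → BLOCKED
Obstacle 4 [(13,13) (23,14) (24,24) (13,24)]:
  edge (13,13)–(23,14): clear
  edge (23,14)–(24,24): clear
  edge (24,24)–(13,24): clear
  edge (13,24)–(13,13): clear
  midpoint (35/2,1/2) outside
  → clear

BLOCKED by obstacle 3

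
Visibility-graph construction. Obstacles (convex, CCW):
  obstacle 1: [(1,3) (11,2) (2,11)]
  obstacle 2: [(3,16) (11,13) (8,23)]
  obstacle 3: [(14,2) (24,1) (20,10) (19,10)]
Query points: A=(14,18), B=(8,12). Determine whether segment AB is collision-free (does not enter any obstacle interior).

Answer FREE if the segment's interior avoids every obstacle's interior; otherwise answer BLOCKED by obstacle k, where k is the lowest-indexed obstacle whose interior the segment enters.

BLOCKED by obstacle 2

Obstacle 1 [(1,3) (11,2) (2,11)]:
  edge (1,3)–(11,2): clear
  edge (11,2)–(2,11): clear
  edge (2,11)–(1,3): clear
  midpoint (11,15) outside
  → clear
Obstacle 2 [(3,16) (11,13) (8,23)]:
  edge (3,16)–(11,13): crosses AB
  edge (11,13)–(8,23): crosses AB
  edge (8,23)–(3,16): clear
  → BLOCKED
Obstacle 3 [(14,2) (24,1) (20,10) (19,10)]:
  edge (14,2)–(24,1): clear
  edge (24,1)–(20,10): clear
  edge (20,10)–(19,10): clear
  edge (19,10)–(14,2): clear
  midpoint (11,15) outside
  → clear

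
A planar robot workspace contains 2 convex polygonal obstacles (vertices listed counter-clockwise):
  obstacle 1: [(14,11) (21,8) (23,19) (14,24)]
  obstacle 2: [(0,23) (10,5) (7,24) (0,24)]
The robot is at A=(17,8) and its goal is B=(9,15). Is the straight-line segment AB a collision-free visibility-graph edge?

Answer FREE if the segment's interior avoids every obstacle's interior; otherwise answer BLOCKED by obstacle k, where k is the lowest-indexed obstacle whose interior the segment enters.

Obstacle 1 [(14,11) (21,8) (23,19) (14,24)]:
  edge (14,11)–(21,8): clear
  edge (21,8)–(23,19): clear
  edge (23,19)–(14,24): clear
  edge (14,24)–(14,11): clear
  midpoint (13,23/2) outside
  → clear
Obstacle 2 [(0,23) (10,5) (7,24) (0,24)]:
  edge (0,23)–(10,5): clear
  edge (10,5)–(7,24): clear
  edge (7,24)–(0,24): clear
  edge (0,24)–(0,23): clear
  midpoint (13,23/2) outside
  → clear

FREE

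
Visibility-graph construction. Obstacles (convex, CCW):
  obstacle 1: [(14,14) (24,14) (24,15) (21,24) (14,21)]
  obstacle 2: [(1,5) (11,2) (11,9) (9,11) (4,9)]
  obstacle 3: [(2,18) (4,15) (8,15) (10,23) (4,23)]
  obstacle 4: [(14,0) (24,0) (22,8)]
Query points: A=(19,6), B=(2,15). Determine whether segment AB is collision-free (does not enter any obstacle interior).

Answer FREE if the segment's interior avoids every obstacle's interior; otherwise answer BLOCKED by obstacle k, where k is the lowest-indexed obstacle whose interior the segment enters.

FREE

Obstacle 1 [(14,14) (24,14) (24,15) (21,24) (14,21)]:
  edge (14,14)–(24,14): clear
  edge (24,14)–(24,15): clear
  edge (24,15)–(21,24): clear
  edge (21,24)–(14,21): clear
  edge (14,21)–(14,14): clear
  midpoint (21/2,21/2) outside
  → clear
Obstacle 2 [(1,5) (11,2) (11,9) (9,11) (4,9)]:
  edge (1,5)–(11,2): clear
  edge (11,2)–(11,9): clear
  edge (11,9)–(9,11): clear
  edge (9,11)–(4,9): clear
  edge (4,9)–(1,5): clear
  midpoint (21/2,21/2) outside
  → clear
Obstacle 3 [(2,18) (4,15) (8,15) (10,23) (4,23)]:
  edge (2,18)–(4,15): clear
  edge (4,15)–(8,15): clear
  edge (8,15)–(10,23): clear
  edge (10,23)–(4,23): clear
  edge (4,23)–(2,18): clear
  midpoint (21/2,21/2) outside
  → clear
Obstacle 4 [(14,0) (24,0) (22,8)]:
  edge (14,0)–(24,0): clear
  edge (24,0)–(22,8): clear
  edge (22,8)–(14,0): clear
  midpoint (21/2,21/2) outside
  → clear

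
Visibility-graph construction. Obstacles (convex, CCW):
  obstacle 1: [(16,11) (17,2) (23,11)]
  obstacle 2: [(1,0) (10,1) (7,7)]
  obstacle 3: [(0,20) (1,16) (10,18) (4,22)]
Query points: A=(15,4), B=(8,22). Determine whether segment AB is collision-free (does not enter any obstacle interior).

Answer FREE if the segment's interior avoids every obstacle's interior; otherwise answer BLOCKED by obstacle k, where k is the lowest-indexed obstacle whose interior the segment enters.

BLOCKED by obstacle 3

Obstacle 1 [(16,11) (17,2) (23,11)]:
  edge (16,11)–(17,2): clear
  edge (17,2)–(23,11): clear
  edge (23,11)–(16,11): clear
  midpoint (23/2,13) outside
  → clear
Obstacle 2 [(1,0) (10,1) (7,7)]:
  edge (1,0)–(10,1): clear
  edge (10,1)–(7,7): clear
  edge (7,7)–(1,0): clear
  midpoint (23/2,13) outside
  → clear
Obstacle 3 [(0,20) (1,16) (10,18) (4,22)]:
  edge (0,20)–(1,16): clear
  edge (1,16)–(10,18): crosses AB
  edge (10,18)–(4,22): crosses AB
  edge (4,22)–(0,20): clear
  → BLOCKED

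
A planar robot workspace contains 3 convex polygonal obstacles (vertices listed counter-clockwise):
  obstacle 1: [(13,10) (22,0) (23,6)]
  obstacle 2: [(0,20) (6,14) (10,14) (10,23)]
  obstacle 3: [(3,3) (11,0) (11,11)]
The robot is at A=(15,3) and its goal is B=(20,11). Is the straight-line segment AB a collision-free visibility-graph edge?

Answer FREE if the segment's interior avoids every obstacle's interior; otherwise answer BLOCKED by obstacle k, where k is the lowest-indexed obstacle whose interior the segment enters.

BLOCKED by obstacle 1

Obstacle 1 [(13,10) (22,0) (23,6)]:
  edge (13,10)–(22,0): crosses AB
  edge (22,0)–(23,6): clear
  edge (23,6)–(13,10): crosses AB
  → BLOCKED
Obstacle 2 [(0,20) (6,14) (10,14) (10,23)]:
  edge (0,20)–(6,14): clear
  edge (6,14)–(10,14): clear
  edge (10,14)–(10,23): clear
  edge (10,23)–(0,20): clear
  midpoint (35/2,7) outside
  → clear
Obstacle 3 [(3,3) (11,0) (11,11)]:
  edge (3,3)–(11,0): clear
  edge (11,0)–(11,11): clear
  edge (11,11)–(3,3): clear
  midpoint (35/2,7) outside
  → clear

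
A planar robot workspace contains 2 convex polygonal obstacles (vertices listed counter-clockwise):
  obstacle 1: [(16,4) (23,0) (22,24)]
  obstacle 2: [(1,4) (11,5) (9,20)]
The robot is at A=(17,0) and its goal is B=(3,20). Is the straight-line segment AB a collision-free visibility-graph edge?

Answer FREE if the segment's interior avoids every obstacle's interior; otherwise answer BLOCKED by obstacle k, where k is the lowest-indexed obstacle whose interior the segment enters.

Obstacle 1 [(16,4) (23,0) (22,24)]:
  edge (16,4)–(23,0): clear
  edge (23,0)–(22,24): clear
  edge (22,24)–(16,4): clear
  midpoint (10,10) outside
  → clear
Obstacle 2 [(1,4) (11,5) (9,20)]:
  edge (1,4)–(11,5): clear
  edge (11,5)–(9,20): crosses AB
  edge (9,20)–(1,4): crosses AB
  → BLOCKED

BLOCKED by obstacle 2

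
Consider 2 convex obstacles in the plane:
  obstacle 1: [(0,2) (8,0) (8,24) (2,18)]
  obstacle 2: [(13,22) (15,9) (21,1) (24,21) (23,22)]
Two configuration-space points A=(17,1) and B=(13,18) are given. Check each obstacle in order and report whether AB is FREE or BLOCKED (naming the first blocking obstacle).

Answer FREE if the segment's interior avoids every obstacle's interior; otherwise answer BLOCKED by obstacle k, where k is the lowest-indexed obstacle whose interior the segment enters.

Obstacle 1 [(0,2) (8,0) (8,24) (2,18)]:
  edge (0,2)–(8,0): clear
  edge (8,0)–(8,24): clear
  edge (8,24)–(2,18): clear
  edge (2,18)–(0,2): clear
  midpoint (15,19/2) outside
  → clear
Obstacle 2 [(13,22) (15,9) (21,1) (24,21) (23,22)]:
  edge (13,22)–(15,9): crosses AB
  edge (15,9)–(21,1): crosses AB
  edge (21,1)–(24,21): clear
  edge (24,21)–(23,22): clear
  edge (23,22)–(13,22): clear
  → BLOCKED

BLOCKED by obstacle 2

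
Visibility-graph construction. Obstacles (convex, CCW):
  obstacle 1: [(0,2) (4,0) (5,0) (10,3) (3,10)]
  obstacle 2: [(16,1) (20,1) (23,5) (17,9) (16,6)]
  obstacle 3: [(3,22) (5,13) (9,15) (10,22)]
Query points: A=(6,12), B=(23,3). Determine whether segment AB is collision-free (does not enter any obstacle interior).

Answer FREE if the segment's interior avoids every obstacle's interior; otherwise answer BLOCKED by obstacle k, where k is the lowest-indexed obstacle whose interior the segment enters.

BLOCKED by obstacle 2

Obstacle 1 [(0,2) (4,0) (5,0) (10,3) (3,10)]:
  edge (0,2)–(4,0): clear
  edge (4,0)–(5,0): clear
  edge (5,0)–(10,3): clear
  edge (10,3)–(3,10): clear
  edge (3,10)–(0,2): clear
  midpoint (29/2,15/2) outside
  → clear
Obstacle 2 [(16,1) (20,1) (23,5) (17,9) (16,6)]:
  edge (16,1)–(20,1): clear
  edge (20,1)–(23,5): crosses AB
  edge (23,5)–(17,9): clear
  edge (17,9)–(16,6): crosses AB
  edge (16,6)–(16,1): clear
  → BLOCKED
Obstacle 3 [(3,22) (5,13) (9,15) (10,22)]:
  edge (3,22)–(5,13): clear
  edge (5,13)–(9,15): clear
  edge (9,15)–(10,22): clear
  edge (10,22)–(3,22): clear
  midpoint (29/2,15/2) outside
  → clear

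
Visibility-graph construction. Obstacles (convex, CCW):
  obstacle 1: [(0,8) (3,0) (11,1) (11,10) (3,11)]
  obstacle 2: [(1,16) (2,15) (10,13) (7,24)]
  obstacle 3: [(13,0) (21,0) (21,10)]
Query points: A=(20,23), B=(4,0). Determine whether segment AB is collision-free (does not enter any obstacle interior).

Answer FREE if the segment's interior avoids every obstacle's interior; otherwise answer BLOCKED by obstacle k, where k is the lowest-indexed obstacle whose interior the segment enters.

BLOCKED by obstacle 1

Obstacle 1 [(0,8) (3,0) (11,1) (11,10) (3,11)]:
  edge (0,8)–(3,0): clear
  edge (3,0)–(11,1): crosses AB
  edge (11,1)–(11,10): clear
  edge (11,10)–(3,11): crosses AB
  edge (3,11)–(0,8): clear
  → BLOCKED
Obstacle 2 [(1,16) (2,15) (10,13) (7,24)]:
  edge (1,16)–(2,15): clear
  edge (2,15)–(10,13): clear
  edge (10,13)–(7,24): clear
  edge (7,24)–(1,16): clear
  midpoint (12,23/2) outside
  → clear
Obstacle 3 [(13,0) (21,0) (21,10)]:
  edge (13,0)–(21,0): clear
  edge (21,0)–(21,10): clear
  edge (21,10)–(13,0): clear
  midpoint (12,23/2) outside
  → clear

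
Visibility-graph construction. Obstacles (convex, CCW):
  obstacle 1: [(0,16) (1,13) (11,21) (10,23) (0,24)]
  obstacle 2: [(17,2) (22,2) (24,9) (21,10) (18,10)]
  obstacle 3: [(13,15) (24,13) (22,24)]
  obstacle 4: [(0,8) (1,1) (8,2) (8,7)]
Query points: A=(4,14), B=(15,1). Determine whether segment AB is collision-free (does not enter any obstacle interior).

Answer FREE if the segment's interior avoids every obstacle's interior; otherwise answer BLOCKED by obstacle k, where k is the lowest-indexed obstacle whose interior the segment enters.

Obstacle 1 [(0,16) (1,13) (11,21) (10,23) (0,24)]:
  edge (0,16)–(1,13): clear
  edge (1,13)–(11,21): clear
  edge (11,21)–(10,23): clear
  edge (10,23)–(0,24): clear
  edge (0,24)–(0,16): clear
  midpoint (19/2,15/2) outside
  → clear
Obstacle 2 [(17,2) (22,2) (24,9) (21,10) (18,10)]:
  edge (17,2)–(22,2): clear
  edge (22,2)–(24,9): clear
  edge (24,9)–(21,10): clear
  edge (21,10)–(18,10): clear
  edge (18,10)–(17,2): clear
  midpoint (19/2,15/2) outside
  → clear
Obstacle 3 [(13,15) (24,13) (22,24)]:
  edge (13,15)–(24,13): clear
  edge (24,13)–(22,24): clear
  edge (22,24)–(13,15): clear
  midpoint (19/2,15/2) outside
  → clear
Obstacle 4 [(0,8) (1,1) (8,2) (8,7)]:
  edge (0,8)–(1,1): clear
  edge (1,1)–(8,2): clear
  edge (8,2)–(8,7): clear
  edge (8,7)–(0,8): clear
  midpoint (19/2,15/2) outside
  → clear

FREE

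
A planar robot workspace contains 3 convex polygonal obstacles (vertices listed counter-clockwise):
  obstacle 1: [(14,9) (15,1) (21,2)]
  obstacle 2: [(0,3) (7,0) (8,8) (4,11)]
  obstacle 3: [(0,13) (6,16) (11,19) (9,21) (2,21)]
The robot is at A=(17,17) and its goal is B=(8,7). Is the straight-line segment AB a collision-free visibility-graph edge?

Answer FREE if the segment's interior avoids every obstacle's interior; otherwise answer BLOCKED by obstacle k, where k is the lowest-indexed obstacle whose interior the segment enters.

FREE

Obstacle 1 [(14,9) (15,1) (21,2)]:
  edge (14,9)–(15,1): clear
  edge (15,1)–(21,2): clear
  edge (21,2)–(14,9): clear
  midpoint (25/2,12) outside
  → clear
Obstacle 2 [(0,3) (7,0) (8,8) (4,11)]:
  edge (0,3)–(7,0): clear
  edge (7,0)–(8,8): clear
  edge (8,8)–(4,11): clear
  edge (4,11)–(0,3): clear
  midpoint (25/2,12) outside
  → clear
Obstacle 3 [(0,13) (6,16) (11,19) (9,21) (2,21)]:
  edge (0,13)–(6,16): clear
  edge (6,16)–(11,19): clear
  edge (11,19)–(9,21): clear
  edge (9,21)–(2,21): clear
  edge (2,21)–(0,13): clear
  midpoint (25/2,12) outside
  → clear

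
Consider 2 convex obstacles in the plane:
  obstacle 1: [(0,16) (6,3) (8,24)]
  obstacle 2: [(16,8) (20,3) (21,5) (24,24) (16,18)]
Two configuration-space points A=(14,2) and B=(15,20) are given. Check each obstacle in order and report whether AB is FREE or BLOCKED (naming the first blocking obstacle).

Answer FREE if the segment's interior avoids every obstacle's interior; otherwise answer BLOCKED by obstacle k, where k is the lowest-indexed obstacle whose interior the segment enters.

Obstacle 1 [(0,16) (6,3) (8,24)]:
  edge (0,16)–(6,3): clear
  edge (6,3)–(8,24): clear
  edge (8,24)–(0,16): clear
  midpoint (29/2,11) outside
  → clear
Obstacle 2 [(16,8) (20,3) (21,5) (24,24) (16,18)]:
  edge (16,8)–(20,3): clear
  edge (20,3)–(21,5): clear
  edge (21,5)–(24,24): clear
  edge (24,24)–(16,18): clear
  edge (16,18)–(16,8): clear
  midpoint (29/2,11) outside
  → clear

FREE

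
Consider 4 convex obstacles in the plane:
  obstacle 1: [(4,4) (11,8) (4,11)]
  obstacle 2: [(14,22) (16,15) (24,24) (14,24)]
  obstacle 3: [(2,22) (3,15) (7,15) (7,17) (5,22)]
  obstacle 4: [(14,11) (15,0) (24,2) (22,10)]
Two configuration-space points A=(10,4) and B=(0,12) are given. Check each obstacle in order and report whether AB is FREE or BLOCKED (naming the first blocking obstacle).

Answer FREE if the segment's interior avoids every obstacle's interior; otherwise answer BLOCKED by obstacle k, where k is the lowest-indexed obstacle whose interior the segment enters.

BLOCKED by obstacle 1

Obstacle 1 [(4,4) (11,8) (4,11)]:
  edge (4,4)–(11,8): crosses AB
  edge (11,8)–(4,11): clear
  edge (4,11)–(4,4): crosses AB
  → BLOCKED
Obstacle 2 [(14,22) (16,15) (24,24) (14,24)]:
  edge (14,22)–(16,15): clear
  edge (16,15)–(24,24): clear
  edge (24,24)–(14,24): clear
  edge (14,24)–(14,22): clear
  midpoint (5,8) outside
  → clear
Obstacle 3 [(2,22) (3,15) (7,15) (7,17) (5,22)]:
  edge (2,22)–(3,15): clear
  edge (3,15)–(7,15): clear
  edge (7,15)–(7,17): clear
  edge (7,17)–(5,22): clear
  edge (5,22)–(2,22): clear
  midpoint (5,8) outside
  → clear
Obstacle 4 [(14,11) (15,0) (24,2) (22,10)]:
  edge (14,11)–(15,0): clear
  edge (15,0)–(24,2): clear
  edge (24,2)–(22,10): clear
  edge (22,10)–(14,11): clear
  midpoint (5,8) outside
  → clear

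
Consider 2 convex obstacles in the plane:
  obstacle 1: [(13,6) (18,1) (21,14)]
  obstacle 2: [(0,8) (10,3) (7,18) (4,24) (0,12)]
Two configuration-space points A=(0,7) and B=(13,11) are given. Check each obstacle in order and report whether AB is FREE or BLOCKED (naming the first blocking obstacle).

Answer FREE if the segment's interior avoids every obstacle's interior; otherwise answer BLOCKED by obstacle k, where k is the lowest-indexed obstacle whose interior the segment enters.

BLOCKED by obstacle 2

Obstacle 1 [(13,6) (18,1) (21,14)]:
  edge (13,6)–(18,1): clear
  edge (18,1)–(21,14): clear
  edge (21,14)–(13,6): clear
  midpoint (13/2,9) outside
  → clear
Obstacle 2 [(0,8) (10,3) (7,18) (4,24) (0,12)]:
  edge (0,8)–(10,3): crosses AB
  edge (10,3)–(7,18): crosses AB
  edge (7,18)–(4,24): clear
  edge (4,24)–(0,12): clear
  edge (0,12)–(0,8): clear
  → BLOCKED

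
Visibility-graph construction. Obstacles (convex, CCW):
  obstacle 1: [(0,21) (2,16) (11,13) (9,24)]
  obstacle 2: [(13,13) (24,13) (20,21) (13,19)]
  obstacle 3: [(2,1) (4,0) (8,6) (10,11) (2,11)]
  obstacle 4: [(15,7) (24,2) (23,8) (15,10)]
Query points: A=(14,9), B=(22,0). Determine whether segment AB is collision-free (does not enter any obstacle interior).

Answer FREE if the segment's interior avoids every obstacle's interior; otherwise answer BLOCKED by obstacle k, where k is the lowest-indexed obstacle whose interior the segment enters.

BLOCKED by obstacle 4

Obstacle 1 [(0,21) (2,16) (11,13) (9,24)]:
  edge (0,21)–(2,16): clear
  edge (2,16)–(11,13): clear
  edge (11,13)–(9,24): clear
  edge (9,24)–(0,21): clear
  midpoint (18,9/2) outside
  → clear
Obstacle 2 [(13,13) (24,13) (20,21) (13,19)]:
  edge (13,13)–(24,13): clear
  edge (24,13)–(20,21): clear
  edge (20,21)–(13,19): clear
  edge (13,19)–(13,13): clear
  midpoint (18,9/2) outside
  → clear
Obstacle 3 [(2,1) (4,0) (8,6) (10,11) (2,11)]:
  edge (2,1)–(4,0): clear
  edge (4,0)–(8,6): clear
  edge (8,6)–(10,11): clear
  edge (10,11)–(2,11): clear
  edge (2,11)–(2,1): clear
  midpoint (18,9/2) outside
  → clear
Obstacle 4 [(15,7) (24,2) (23,8) (15,10)]:
  edge (15,7)–(24,2): crosses AB
  edge (24,2)–(23,8): clear
  edge (23,8)–(15,10): clear
  edge (15,10)–(15,7): crosses AB
  → BLOCKED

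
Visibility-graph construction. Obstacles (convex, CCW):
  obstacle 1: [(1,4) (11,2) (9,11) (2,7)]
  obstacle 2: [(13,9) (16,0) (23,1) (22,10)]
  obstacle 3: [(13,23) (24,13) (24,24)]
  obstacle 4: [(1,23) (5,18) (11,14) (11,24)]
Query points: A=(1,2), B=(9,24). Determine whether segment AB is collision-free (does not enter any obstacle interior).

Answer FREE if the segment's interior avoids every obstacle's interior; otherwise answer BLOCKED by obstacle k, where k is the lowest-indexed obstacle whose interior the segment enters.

BLOCKED by obstacle 1

Obstacle 1 [(1,4) (11,2) (9,11) (2,7)]:
  edge (1,4)–(11,2): crosses AB
  edge (11,2)–(9,11): clear
  edge (9,11)–(2,7): crosses AB
  edge (2,7)–(1,4): clear
  → BLOCKED
Obstacle 2 [(13,9) (16,0) (23,1) (22,10)]:
  edge (13,9)–(16,0): clear
  edge (16,0)–(23,1): clear
  edge (23,1)–(22,10): clear
  edge (22,10)–(13,9): clear
  midpoint (5,13) outside
  → clear
Obstacle 3 [(13,23) (24,13) (24,24)]:
  edge (13,23)–(24,13): clear
  edge (24,13)–(24,24): clear
  edge (24,24)–(13,23): clear
  midpoint (5,13) outside
  → clear
Obstacle 4 [(1,23) (5,18) (11,14) (11,24)]:
  edge (1,23)–(5,18): clear
  edge (5,18)–(11,14): crosses AB
  edge (11,14)–(11,24): clear
  edge (11,24)–(1,23): crosses AB
  → BLOCKED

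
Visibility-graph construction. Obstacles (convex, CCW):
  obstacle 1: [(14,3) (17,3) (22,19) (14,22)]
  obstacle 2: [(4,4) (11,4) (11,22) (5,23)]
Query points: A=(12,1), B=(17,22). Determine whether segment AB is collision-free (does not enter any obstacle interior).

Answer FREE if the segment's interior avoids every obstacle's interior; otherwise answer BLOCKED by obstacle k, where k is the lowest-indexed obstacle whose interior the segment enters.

Obstacle 1 [(14,3) (17,3) (22,19) (14,22)]:
  edge (14,3)–(17,3): clear
  edge (17,3)–(22,19): clear
  edge (22,19)–(14,22): crosses AB
  edge (14,22)–(14,3): crosses AB
  → BLOCKED
Obstacle 2 [(4,4) (11,4) (11,22) (5,23)]:
  edge (4,4)–(11,4): clear
  edge (11,4)–(11,22): clear
  edge (11,22)–(5,23): clear
  edge (5,23)–(4,4): clear
  midpoint (29/2,23/2) outside
  → clear

BLOCKED by obstacle 1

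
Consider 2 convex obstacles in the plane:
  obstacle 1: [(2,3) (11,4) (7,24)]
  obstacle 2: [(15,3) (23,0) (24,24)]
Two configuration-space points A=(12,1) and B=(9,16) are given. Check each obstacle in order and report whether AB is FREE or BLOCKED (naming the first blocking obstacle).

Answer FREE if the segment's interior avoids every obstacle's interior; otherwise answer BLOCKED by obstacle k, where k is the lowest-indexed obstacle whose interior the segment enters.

Obstacle 1 [(2,3) (11,4) (7,24)]:
  edge (2,3)–(11,4): clear
  edge (11,4)–(7,24): clear
  edge (7,24)–(2,3): clear
  midpoint (21/2,17/2) outside
  → clear
Obstacle 2 [(15,3) (23,0) (24,24)]:
  edge (15,3)–(23,0): clear
  edge (23,0)–(24,24): clear
  edge (24,24)–(15,3): clear
  midpoint (21/2,17/2) outside
  → clear

FREE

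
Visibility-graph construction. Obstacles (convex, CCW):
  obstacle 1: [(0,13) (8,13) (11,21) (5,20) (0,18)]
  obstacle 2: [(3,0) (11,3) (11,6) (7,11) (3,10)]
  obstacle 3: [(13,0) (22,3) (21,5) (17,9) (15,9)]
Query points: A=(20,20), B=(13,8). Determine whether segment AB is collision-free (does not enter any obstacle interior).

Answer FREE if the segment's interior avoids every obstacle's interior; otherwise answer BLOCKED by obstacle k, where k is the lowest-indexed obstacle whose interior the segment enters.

Obstacle 1 [(0,13) (8,13) (11,21) (5,20) (0,18)]:
  edge (0,13)–(8,13): clear
  edge (8,13)–(11,21): clear
  edge (11,21)–(5,20): clear
  edge (5,20)–(0,18): clear
  edge (0,18)–(0,13): clear
  midpoint (33/2,14) outside
  → clear
Obstacle 2 [(3,0) (11,3) (11,6) (7,11) (3,10)]:
  edge (3,0)–(11,3): clear
  edge (11,3)–(11,6): clear
  edge (11,6)–(7,11): clear
  edge (7,11)–(3,10): clear
  edge (3,10)–(3,0): clear
  midpoint (33/2,14) outside
  → clear
Obstacle 3 [(13,0) (22,3) (21,5) (17,9) (15,9)]:
  edge (13,0)–(22,3): clear
  edge (22,3)–(21,5): clear
  edge (21,5)–(17,9): clear
  edge (17,9)–(15,9): clear
  edge (15,9)–(13,0): clear
  midpoint (33/2,14) outside
  → clear

FREE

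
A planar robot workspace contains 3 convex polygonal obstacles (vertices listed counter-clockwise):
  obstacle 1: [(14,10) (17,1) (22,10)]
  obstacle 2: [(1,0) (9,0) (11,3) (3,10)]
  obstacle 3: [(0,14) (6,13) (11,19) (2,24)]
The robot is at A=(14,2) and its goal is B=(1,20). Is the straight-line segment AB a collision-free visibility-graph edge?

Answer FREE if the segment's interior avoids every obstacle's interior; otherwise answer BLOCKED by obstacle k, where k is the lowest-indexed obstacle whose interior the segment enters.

BLOCKED by obstacle 3

Obstacle 1 [(14,10) (17,1) (22,10)]:
  edge (14,10)–(17,1): clear
  edge (17,1)–(22,10): clear
  edge (22,10)–(14,10): clear
  midpoint (15/2,11) outside
  → clear
Obstacle 2 [(1,0) (9,0) (11,3) (3,10)]:
  edge (1,0)–(9,0): clear
  edge (9,0)–(11,3): clear
  edge (11,3)–(3,10): clear
  edge (3,10)–(1,0): clear
  midpoint (15/2,11) outside
  → clear
Obstacle 3 [(0,14) (6,13) (11,19) (2,24)]:
  edge (0,14)–(6,13): clear
  edge (6,13)–(11,19): crosses AB
  edge (11,19)–(2,24): clear
  edge (2,24)–(0,14): crosses AB
  → BLOCKED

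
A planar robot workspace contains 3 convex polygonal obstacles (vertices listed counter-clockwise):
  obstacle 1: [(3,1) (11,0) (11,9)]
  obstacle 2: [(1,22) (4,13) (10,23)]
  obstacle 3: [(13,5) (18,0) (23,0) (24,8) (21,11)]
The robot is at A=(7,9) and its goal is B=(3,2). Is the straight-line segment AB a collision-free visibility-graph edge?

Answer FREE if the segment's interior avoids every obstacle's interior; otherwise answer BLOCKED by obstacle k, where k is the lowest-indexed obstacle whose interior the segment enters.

FREE

Obstacle 1 [(3,1) (11,0) (11,9)]:
  edge (3,1)–(11,0): clear
  edge (11,0)–(11,9): clear
  edge (11,9)–(3,1): clear
  midpoint (5,11/2) outside
  → clear
Obstacle 2 [(1,22) (4,13) (10,23)]:
  edge (1,22)–(4,13): clear
  edge (4,13)–(10,23): clear
  edge (10,23)–(1,22): clear
  midpoint (5,11/2) outside
  → clear
Obstacle 3 [(13,5) (18,0) (23,0) (24,8) (21,11)]:
  edge (13,5)–(18,0): clear
  edge (18,0)–(23,0): clear
  edge (23,0)–(24,8): clear
  edge (24,8)–(21,11): clear
  edge (21,11)–(13,5): clear
  midpoint (5,11/2) outside
  → clear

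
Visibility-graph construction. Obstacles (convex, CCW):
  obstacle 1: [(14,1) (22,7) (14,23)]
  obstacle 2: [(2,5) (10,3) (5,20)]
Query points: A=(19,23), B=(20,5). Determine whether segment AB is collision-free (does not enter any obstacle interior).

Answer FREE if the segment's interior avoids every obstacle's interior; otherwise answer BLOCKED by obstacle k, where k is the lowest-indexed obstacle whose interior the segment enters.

Obstacle 1 [(14,1) (22,7) (14,23)]:
  edge (14,1)–(22,7): crosses AB
  edge (22,7)–(14,23): crosses AB
  edge (14,23)–(14,1): clear
  → BLOCKED
Obstacle 2 [(2,5) (10,3) (5,20)]:
  edge (2,5)–(10,3): clear
  edge (10,3)–(5,20): clear
  edge (5,20)–(2,5): clear
  midpoint (39/2,14) outside
  → clear

BLOCKED by obstacle 1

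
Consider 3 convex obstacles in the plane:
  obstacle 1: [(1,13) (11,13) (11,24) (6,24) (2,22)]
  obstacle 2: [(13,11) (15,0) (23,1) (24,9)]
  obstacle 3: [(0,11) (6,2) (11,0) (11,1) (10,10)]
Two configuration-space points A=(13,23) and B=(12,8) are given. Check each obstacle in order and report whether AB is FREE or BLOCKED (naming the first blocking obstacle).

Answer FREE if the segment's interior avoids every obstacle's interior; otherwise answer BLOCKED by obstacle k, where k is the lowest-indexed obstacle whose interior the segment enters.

Obstacle 1 [(1,13) (11,13) (11,24) (6,24) (2,22)]:
  edge (1,13)–(11,13): clear
  edge (11,13)–(11,24): clear
  edge (11,24)–(6,24): clear
  edge (6,24)–(2,22): clear
  edge (2,22)–(1,13): clear
  midpoint (25/2,31/2) outside
  → clear
Obstacle 2 [(13,11) (15,0) (23,1) (24,9)]:
  edge (13,11)–(15,0): clear
  edge (15,0)–(23,1): clear
  edge (23,1)–(24,9): clear
  edge (24,9)–(13,11): clear
  midpoint (25/2,31/2) outside
  → clear
Obstacle 3 [(0,11) (6,2) (11,0) (11,1) (10,10)]:
  edge (0,11)–(6,2): clear
  edge (6,2)–(11,0): clear
  edge (11,0)–(11,1): clear
  edge (11,1)–(10,10): clear
  edge (10,10)–(0,11): clear
  midpoint (25/2,31/2) outside
  → clear

FREE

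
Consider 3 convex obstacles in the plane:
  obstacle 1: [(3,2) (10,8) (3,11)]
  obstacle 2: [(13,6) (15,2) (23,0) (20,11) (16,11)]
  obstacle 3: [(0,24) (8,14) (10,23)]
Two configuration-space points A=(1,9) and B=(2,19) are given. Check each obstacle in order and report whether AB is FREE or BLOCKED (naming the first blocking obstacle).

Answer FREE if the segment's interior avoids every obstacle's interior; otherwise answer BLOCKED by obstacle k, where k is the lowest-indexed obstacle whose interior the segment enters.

FREE

Obstacle 1 [(3,2) (10,8) (3,11)]:
  edge (3,2)–(10,8): clear
  edge (10,8)–(3,11): clear
  edge (3,11)–(3,2): clear
  midpoint (3/2,14) outside
  → clear
Obstacle 2 [(13,6) (15,2) (23,0) (20,11) (16,11)]:
  edge (13,6)–(15,2): clear
  edge (15,2)–(23,0): clear
  edge (23,0)–(20,11): clear
  edge (20,11)–(16,11): clear
  edge (16,11)–(13,6): clear
  midpoint (3/2,14) outside
  → clear
Obstacle 3 [(0,24) (8,14) (10,23)]:
  edge (0,24)–(8,14): clear
  edge (8,14)–(10,23): clear
  edge (10,23)–(0,24): clear
  midpoint (3/2,14) outside
  → clear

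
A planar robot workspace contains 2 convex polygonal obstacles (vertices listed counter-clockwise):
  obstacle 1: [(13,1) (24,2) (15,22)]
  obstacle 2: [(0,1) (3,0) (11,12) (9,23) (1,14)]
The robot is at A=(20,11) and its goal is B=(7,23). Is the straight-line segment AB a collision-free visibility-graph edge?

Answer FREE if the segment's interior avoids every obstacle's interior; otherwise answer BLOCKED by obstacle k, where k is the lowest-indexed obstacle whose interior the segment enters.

BLOCKED by obstacle 1

Obstacle 1 [(13,1) (24,2) (15,22)]:
  edge (13,1)–(24,2): clear
  edge (24,2)–(15,22): crosses AB
  edge (15,22)–(13,1): crosses AB
  → BLOCKED
Obstacle 2 [(0,1) (3,0) (11,12) (9,23) (1,14)]:
  edge (0,1)–(3,0): clear
  edge (3,0)–(11,12): clear
  edge (11,12)–(9,23): crosses AB
  edge (9,23)–(1,14): crosses AB
  edge (1,14)–(0,1): clear
  → BLOCKED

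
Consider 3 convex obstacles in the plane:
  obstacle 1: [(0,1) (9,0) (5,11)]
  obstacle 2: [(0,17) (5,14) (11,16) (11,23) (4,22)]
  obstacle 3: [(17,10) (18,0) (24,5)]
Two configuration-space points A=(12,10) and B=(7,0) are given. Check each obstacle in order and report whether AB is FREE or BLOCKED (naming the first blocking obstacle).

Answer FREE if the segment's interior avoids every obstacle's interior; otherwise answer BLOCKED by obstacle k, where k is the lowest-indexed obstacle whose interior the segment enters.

BLOCKED by obstacle 1

Obstacle 1 [(0,1) (9,0) (5,11)]:
  edge (0,1)–(9,0): crosses AB
  edge (9,0)–(5,11): crosses AB
  edge (5,11)–(0,1): clear
  → BLOCKED
Obstacle 2 [(0,17) (5,14) (11,16) (11,23) (4,22)]:
  edge (0,17)–(5,14): clear
  edge (5,14)–(11,16): clear
  edge (11,16)–(11,23): clear
  edge (11,23)–(4,22): clear
  edge (4,22)–(0,17): clear
  midpoint (19/2,5) outside
  → clear
Obstacle 3 [(17,10) (18,0) (24,5)]:
  edge (17,10)–(18,0): clear
  edge (18,0)–(24,5): clear
  edge (24,5)–(17,10): clear
  midpoint (19/2,5) outside
  → clear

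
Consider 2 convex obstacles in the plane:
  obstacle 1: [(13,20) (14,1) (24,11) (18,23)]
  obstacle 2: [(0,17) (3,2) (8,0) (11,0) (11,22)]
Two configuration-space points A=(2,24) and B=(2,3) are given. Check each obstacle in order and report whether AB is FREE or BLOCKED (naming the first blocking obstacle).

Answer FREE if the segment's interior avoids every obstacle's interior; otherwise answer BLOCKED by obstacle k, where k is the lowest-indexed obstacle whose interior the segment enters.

Obstacle 1 [(13,20) (14,1) (24,11) (18,23)]:
  edge (13,20)–(14,1): clear
  edge (14,1)–(24,11): clear
  edge (24,11)–(18,23): clear
  edge (18,23)–(13,20): clear
  midpoint (2,27/2) outside
  → clear
Obstacle 2 [(0,17) (3,2) (8,0) (11,0) (11,22)]:
  edge (0,17)–(3,2): crosses AB
  edge (3,2)–(8,0): clear
  edge (8,0)–(11,0): clear
  edge (11,0)–(11,22): clear
  edge (11,22)–(0,17): crosses AB
  → BLOCKED

BLOCKED by obstacle 2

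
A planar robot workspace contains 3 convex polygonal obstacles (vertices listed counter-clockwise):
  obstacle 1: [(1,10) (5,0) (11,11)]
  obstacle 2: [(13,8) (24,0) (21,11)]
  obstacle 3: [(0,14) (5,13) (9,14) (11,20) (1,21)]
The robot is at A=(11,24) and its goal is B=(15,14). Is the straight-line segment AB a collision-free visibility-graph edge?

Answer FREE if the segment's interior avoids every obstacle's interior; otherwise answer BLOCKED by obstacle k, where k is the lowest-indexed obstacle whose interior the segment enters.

Obstacle 1 [(1,10) (5,0) (11,11)]:
  edge (1,10)–(5,0): clear
  edge (5,0)–(11,11): clear
  edge (11,11)–(1,10): clear
  midpoint (13,19) outside
  → clear
Obstacle 2 [(13,8) (24,0) (21,11)]:
  edge (13,8)–(24,0): clear
  edge (24,0)–(21,11): clear
  edge (21,11)–(13,8): clear
  midpoint (13,19) outside
  → clear
Obstacle 3 [(0,14) (5,13) (9,14) (11,20) (1,21)]:
  edge (0,14)–(5,13): clear
  edge (5,13)–(9,14): clear
  edge (9,14)–(11,20): clear
  edge (11,20)–(1,21): clear
  edge (1,21)–(0,14): clear
  midpoint (13,19) outside
  → clear

FREE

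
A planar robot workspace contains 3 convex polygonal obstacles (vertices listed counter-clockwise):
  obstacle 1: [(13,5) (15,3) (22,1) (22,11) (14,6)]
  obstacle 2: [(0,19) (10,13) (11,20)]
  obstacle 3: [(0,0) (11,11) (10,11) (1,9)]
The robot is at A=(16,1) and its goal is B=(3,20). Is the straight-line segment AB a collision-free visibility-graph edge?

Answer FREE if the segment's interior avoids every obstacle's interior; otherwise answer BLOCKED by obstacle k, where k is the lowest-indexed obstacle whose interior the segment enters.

Obstacle 1 [(13,5) (15,3) (22,1) (22,11) (14,6)]:
  edge (13,5)–(15,3): crosses AB
  edge (15,3)–(22,1): clear
  edge (22,1)–(22,11): clear
  edge (22,11)–(14,6): clear
  edge (14,6)–(13,5): crosses AB
  → BLOCKED
Obstacle 2 [(0,19) (10,13) (11,20)]:
  edge (0,19)–(10,13): crosses AB
  edge (10,13)–(11,20): clear
  edge (11,20)–(0,19): crosses AB
  → BLOCKED
Obstacle 3 [(0,0) (11,11) (10,11) (1,9)]:
  edge (0,0)–(11,11): crosses AB
  edge (11,11)–(10,11): clear
  edge (10,11)–(1,9): crosses AB
  edge (1,9)–(0,0): clear
  → BLOCKED

BLOCKED by obstacle 1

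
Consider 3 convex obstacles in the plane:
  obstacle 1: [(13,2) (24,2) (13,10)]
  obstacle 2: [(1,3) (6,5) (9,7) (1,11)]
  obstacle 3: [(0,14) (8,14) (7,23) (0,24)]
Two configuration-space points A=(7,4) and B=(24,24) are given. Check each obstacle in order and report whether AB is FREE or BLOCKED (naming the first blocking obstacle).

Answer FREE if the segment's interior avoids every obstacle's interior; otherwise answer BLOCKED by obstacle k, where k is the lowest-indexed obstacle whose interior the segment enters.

FREE

Obstacle 1 [(13,2) (24,2) (13,10)]:
  edge (13,2)–(24,2): clear
  edge (24,2)–(13,10): clear
  edge (13,10)–(13,2): clear
  midpoint (31/2,14) outside
  → clear
Obstacle 2 [(1,3) (6,5) (9,7) (1,11)]:
  edge (1,3)–(6,5): clear
  edge (6,5)–(9,7): clear
  edge (9,7)–(1,11): clear
  edge (1,11)–(1,3): clear
  midpoint (31/2,14) outside
  → clear
Obstacle 3 [(0,14) (8,14) (7,23) (0,24)]:
  edge (0,14)–(8,14): clear
  edge (8,14)–(7,23): clear
  edge (7,23)–(0,24): clear
  edge (0,24)–(0,14): clear
  midpoint (31/2,14) outside
  → clear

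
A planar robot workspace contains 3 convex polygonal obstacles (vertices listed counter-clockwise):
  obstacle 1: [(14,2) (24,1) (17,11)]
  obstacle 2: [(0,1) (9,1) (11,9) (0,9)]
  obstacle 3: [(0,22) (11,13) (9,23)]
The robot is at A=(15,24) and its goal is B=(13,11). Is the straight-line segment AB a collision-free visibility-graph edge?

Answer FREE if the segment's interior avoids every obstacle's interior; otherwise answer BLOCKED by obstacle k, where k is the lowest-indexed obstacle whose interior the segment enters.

FREE

Obstacle 1 [(14,2) (24,1) (17,11)]:
  edge (14,2)–(24,1): clear
  edge (24,1)–(17,11): clear
  edge (17,11)–(14,2): clear
  midpoint (14,35/2) outside
  → clear
Obstacle 2 [(0,1) (9,1) (11,9) (0,9)]:
  edge (0,1)–(9,1): clear
  edge (9,1)–(11,9): clear
  edge (11,9)–(0,9): clear
  edge (0,9)–(0,1): clear
  midpoint (14,35/2) outside
  → clear
Obstacle 3 [(0,22) (11,13) (9,23)]:
  edge (0,22)–(11,13): clear
  edge (11,13)–(9,23): clear
  edge (9,23)–(0,22): clear
  midpoint (14,35/2) outside
  → clear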